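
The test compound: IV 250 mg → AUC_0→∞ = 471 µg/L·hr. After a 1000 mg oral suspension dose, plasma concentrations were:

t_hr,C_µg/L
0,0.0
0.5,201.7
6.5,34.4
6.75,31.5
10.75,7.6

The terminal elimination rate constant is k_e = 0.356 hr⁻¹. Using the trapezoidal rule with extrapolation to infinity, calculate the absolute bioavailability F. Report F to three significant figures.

Trapezoidal AUC_0→10.75 (oral suspension):
  [0→0.5]: (0.0+201.7)/2 × 0.5 = 50.425
  [0.5→6.5]: (201.7+34.4)/2 × 6 = 708.3
  [6.5→6.75]: (34.4+31.5)/2 × 0.25 = 8.2375
  [6.75→10.75]: (31.5+7.6)/2 × 4 = 78.2
  Sum = 845.1625 µg/L·hr
Tail: C_last/k_e = 7.6/0.356 = 21.348
AUC_0→∞ (oral suspension) = 845.1625 + 21.348 = 866.5105 µg/L·hr
F = (AUC_ev/D_ev)/(AUC_iv/D_iv) = (866.5105/1000)/(471/250) = 0.8665105/1.884 = 0.4599

F = 0.460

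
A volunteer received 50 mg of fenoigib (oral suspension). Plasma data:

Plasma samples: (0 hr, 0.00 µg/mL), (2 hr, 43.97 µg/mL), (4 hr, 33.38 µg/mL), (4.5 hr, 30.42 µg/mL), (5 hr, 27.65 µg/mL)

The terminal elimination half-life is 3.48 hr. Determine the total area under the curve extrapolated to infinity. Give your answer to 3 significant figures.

Trapezoidal AUC_0→5:
  [0→2]: (0.00+43.97)/2 × 2 = 43.97
  [2→4]: (43.97+33.38)/2 × 2 = 77.35
  [4→4.5]: (33.38+30.42)/2 × 0.5 = 15.95
  [4.5→5]: (30.42+27.65)/2 × 0.5 = 14.5175
  Sum = 151.7875 µg/mL·hr
k_e = ln2 / t½ = 0.693147 / 3.48 = 0.1992 hr^-1
Extrapolated tail: C_last / k_e = 27.65 / 0.1992 = 138.805
AUC_0→∞ = 151.7875 + 138.805 = 290.5925 µg/mL·hr

AUC = 291 µg/mL·hr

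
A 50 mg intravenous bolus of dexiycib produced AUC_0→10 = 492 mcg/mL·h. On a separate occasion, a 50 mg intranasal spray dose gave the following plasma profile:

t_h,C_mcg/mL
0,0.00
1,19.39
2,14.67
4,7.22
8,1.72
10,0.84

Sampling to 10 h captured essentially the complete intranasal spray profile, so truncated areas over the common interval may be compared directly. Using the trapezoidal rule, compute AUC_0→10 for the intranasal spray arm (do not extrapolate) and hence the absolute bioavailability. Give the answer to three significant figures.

F = 0.140

Trapezoidal AUC_0→10 (intranasal spray):
  [0→1]: (0.00+19.39)/2 × 1 = 9.695
  [1→2]: (19.39+14.67)/2 × 1 = 17.03
  [2→4]: (14.67+7.22)/2 × 2 = 21.89
  [4→8]: (7.22+1.72)/2 × 4 = 17.88
  [8→10]: (1.72+0.84)/2 × 2 = 2.56
  Sum = 69.055 mcg/mL·h
F = (AUC_ev/D_ev)/(AUC_iv/D_iv) = (69.055/50)/(492/50) = 1.3811/9.84 = 0.1404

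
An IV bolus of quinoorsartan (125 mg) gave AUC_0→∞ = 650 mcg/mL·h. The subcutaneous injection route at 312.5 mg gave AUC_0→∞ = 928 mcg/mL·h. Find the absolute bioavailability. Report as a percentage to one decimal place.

F = 57.1%

F = (AUC_ev / D_ev) / (AUC_iv / D_iv)
  = (928/312.5) / (650/125)
  = 2.9696 / 5.2 = 0.5711
  = 57.11%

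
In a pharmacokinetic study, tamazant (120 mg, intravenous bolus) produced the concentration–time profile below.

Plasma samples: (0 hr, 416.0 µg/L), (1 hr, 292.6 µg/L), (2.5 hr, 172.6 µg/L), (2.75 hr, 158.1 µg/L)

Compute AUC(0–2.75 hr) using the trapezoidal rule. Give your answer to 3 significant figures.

Trapezoidal AUC_0→2.75:
  [0→1]: (416.0+292.6)/2 × 1 = 354.3
  [1→2.5]: (292.6+172.6)/2 × 1.5 = 348.9
  [2.5→2.75]: (172.6+158.1)/2 × 0.25 = 41.3375
  Sum = 744.5375 µg/L·hr

AUC = 745 µg/L·hr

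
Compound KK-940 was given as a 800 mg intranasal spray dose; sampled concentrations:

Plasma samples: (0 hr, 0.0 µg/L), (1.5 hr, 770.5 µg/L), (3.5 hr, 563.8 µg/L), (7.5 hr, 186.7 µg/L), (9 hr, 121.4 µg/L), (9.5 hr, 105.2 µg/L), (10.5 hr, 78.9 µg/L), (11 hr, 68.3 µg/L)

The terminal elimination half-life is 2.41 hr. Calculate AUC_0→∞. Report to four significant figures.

AUC = 4067 µg/L·hr

Trapezoidal AUC_0→11:
  [0→1.5]: (0.0+770.5)/2 × 1.5 = 577.875
  [1.5→3.5]: (770.5+563.8)/2 × 2 = 1334.3
  [3.5→7.5]: (563.8+186.7)/2 × 4 = 1501.0
  [7.5→9]: (186.7+121.4)/2 × 1.5 = 231.075
  [9→9.5]: (121.4+105.2)/2 × 0.5 = 56.65
  [9.5→10.5]: (105.2+78.9)/2 × 1 = 92.05
  [10.5→11]: (78.9+68.3)/2 × 0.5 = 36.8
  Sum = 3829.75 µg/L·hr
k_e = ln2 / t½ = 0.693147 / 2.41 = 0.2876 hr^-1
Extrapolated tail: C_last / k_e = 68.3 / 0.2876 = 237.483
AUC_0→∞ = 3829.75 + 237.483 = 4067.233 µg/L·hr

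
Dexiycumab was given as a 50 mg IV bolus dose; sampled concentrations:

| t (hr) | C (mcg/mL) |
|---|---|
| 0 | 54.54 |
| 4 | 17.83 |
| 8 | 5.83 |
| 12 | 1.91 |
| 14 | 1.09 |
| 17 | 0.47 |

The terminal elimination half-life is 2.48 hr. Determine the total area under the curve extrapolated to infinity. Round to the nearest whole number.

AUC = 215 mcg/mL·hr

Trapezoidal AUC_0→17:
  [0→4]: (54.54+17.83)/2 × 4 = 144.74
  [4→8]: (17.83+5.83)/2 × 4 = 47.32
  [8→12]: (5.83+1.91)/2 × 4 = 15.48
  [12→14]: (1.91+1.09)/2 × 2 = 3.0
  [14→17]: (1.09+0.47)/2 × 3 = 2.34
  Sum = 212.88 mcg/mL·hr
k_e = ln2 / t½ = 0.693147 / 2.48 = 0.2795 hr^-1
Extrapolated tail: C_last / k_e = 0.47 / 0.2795 = 1.682
AUC_0→∞ = 212.88 + 1.682 = 214.562 mcg/mL·hr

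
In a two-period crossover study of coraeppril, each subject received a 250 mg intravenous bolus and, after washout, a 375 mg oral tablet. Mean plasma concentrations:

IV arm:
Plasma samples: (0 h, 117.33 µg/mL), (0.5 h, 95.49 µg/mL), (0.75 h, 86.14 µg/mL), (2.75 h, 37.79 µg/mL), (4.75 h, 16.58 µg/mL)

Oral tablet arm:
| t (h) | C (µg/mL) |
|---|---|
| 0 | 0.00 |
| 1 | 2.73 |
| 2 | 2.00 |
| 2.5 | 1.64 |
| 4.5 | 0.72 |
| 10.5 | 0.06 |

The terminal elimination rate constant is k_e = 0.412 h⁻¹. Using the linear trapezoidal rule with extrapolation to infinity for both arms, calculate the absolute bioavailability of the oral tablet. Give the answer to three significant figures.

Trapezoidal AUC_0→4.75 (IV):
  [0→0.5]: (117.33+95.49)/2 × 0.5 = 53.205
  [0.5→0.75]: (95.49+86.14)/2 × 0.25 = 22.70375
  [0.75→2.75]: (86.14+37.79)/2 × 2 = 123.93
  [2.75→4.75]: (37.79+16.58)/2 × 2 = 54.37
  Sum = 254.20875 µg/mL·h
IV tail: 16.58/0.412 = 40.243; AUC_iv,0→∞ = 254.20875 + 40.243 = 294.45175 µg/mL·h
Trapezoidal AUC_0→10.5 (oral tablet):
  [0→1]: (0.00+2.73)/2 × 1 = 1.365
  [1→2]: (2.73+2.00)/2 × 1 = 2.365
  [2→2.5]: (2.00+1.64)/2 × 0.5 = 0.91
  [2.5→4.5]: (1.64+0.72)/2 × 2 = 2.36
  [4.5→10.5]: (0.72+0.06)/2 × 6 = 2.34
  Sum = 9.34 µg/mL·h
oral tablet tail: 0.06/0.412 = 0.146; AUC_ev,0→∞ = 9.34 + 0.146 = 9.486 µg/mL·h
F = (AUC_ev/D_ev)/(AUC_iv/D_iv) = (9.486/375)/(294.45175/250) = 0.025296/1.177807 = 0.0215

F = 0.0215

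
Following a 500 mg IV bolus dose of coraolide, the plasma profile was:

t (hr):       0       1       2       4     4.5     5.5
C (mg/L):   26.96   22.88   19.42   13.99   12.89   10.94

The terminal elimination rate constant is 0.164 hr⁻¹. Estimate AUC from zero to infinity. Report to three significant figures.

AUC = 165 mg/L·hr

Trapezoidal AUC_0→5.5:
  [0→1]: (26.96+22.88)/2 × 1 = 24.92
  [1→2]: (22.88+19.42)/2 × 1 = 21.15
  [2→4]: (19.42+13.99)/2 × 2 = 33.41
  [4→4.5]: (13.99+12.89)/2 × 0.5 = 6.72
  [4.5→5.5]: (12.89+10.94)/2 × 1 = 11.915
  Sum = 98.115 mg/L·hr
Extrapolated tail: C_last / k_e = 10.94 / 0.164 = 66.707
AUC_0→∞ = 98.115 + 66.707 = 164.822 mg/L·hr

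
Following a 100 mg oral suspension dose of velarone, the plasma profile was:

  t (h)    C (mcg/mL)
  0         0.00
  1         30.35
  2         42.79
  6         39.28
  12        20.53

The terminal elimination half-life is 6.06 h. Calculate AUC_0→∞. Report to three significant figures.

Trapezoidal AUC_0→12:
  [0→1]: (0.00+30.35)/2 × 1 = 15.175
  [1→2]: (30.35+42.79)/2 × 1 = 36.57
  [2→6]: (42.79+39.28)/2 × 4 = 164.14
  [6→12]: (39.28+20.53)/2 × 6 = 179.43
  Sum = 395.315 mcg/mL·h
k_e = ln2 / t½ = 0.693147 / 6.06 = 0.1144 h^-1
Extrapolated tail: C_last / k_e = 20.53 / 0.1144 = 179.458
AUC_0→∞ = 395.315 + 179.458 = 574.773 mcg/mL·h

AUC = 575 mcg/mL·h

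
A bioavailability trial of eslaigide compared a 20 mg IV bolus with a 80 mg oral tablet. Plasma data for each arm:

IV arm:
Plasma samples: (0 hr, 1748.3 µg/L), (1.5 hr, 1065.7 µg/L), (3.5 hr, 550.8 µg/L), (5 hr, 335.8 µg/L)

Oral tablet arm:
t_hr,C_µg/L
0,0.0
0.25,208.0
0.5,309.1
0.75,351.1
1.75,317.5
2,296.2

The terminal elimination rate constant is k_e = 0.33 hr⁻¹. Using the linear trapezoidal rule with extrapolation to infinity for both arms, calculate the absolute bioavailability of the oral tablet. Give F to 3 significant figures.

F = 0.0685

Trapezoidal AUC_0→5 (IV):
  [0→1.5]: (1748.3+1065.7)/2 × 1.5 = 2110.5
  [1.5→3.5]: (1065.7+550.8)/2 × 2 = 1616.5
  [3.5→5]: (550.8+335.8)/2 × 1.5 = 664.95
  Sum = 4391.95 µg/L·hr
IV tail: 335.8/0.33 = 1017.576; AUC_iv,0→∞ = 4391.95 + 1017.576 = 5409.526 µg/L·hr
Trapezoidal AUC_0→2 (oral tablet):
  [0→0.25]: (0.0+208.0)/2 × 0.25 = 26.0
  [0.25→0.5]: (208.0+309.1)/2 × 0.25 = 64.6375
  [0.5→0.75]: (309.1+351.1)/2 × 0.25 = 82.525
  [0.75→1.75]: (351.1+317.5)/2 × 1 = 334.3
  [1.75→2]: (317.5+296.2)/2 × 0.25 = 76.7125
  Sum = 584.175 µg/L·hr
oral tablet tail: 296.2/0.33 = 897.576; AUC_ev,0→∞ = 584.175 + 897.576 = 1481.751 µg/L·hr
F = (AUC_ev/D_ev)/(AUC_iv/D_iv) = (1481.751/80)/(5409.526/20) = 18.5219/270.4763 = 0.0685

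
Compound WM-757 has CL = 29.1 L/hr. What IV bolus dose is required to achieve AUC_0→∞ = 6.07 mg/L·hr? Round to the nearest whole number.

Dose = 177 mg

Dose_iv = CL × AUC_0→∞
     = 29.1 × 6.07 = 176.637 mg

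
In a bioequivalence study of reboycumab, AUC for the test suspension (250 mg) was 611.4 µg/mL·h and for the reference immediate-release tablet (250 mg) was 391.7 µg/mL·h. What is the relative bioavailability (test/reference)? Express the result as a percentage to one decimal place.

F_rel = (AUC_test/D_test) / (AUC_ref/D_ref)
      = (611.4/250) / (391.7/250)
      = 2.4456 / 1.5668 = 1.5609 = 156.09%

F_rel = 156.1%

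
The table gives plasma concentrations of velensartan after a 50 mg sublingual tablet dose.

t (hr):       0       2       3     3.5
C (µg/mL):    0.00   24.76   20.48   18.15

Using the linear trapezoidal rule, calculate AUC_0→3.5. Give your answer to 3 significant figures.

Trapezoidal AUC_0→3.5:
  [0→2]: (0.00+24.76)/2 × 2 = 24.76
  [2→3]: (24.76+20.48)/2 × 1 = 22.62
  [3→3.5]: (20.48+18.15)/2 × 0.5 = 9.6575
  Sum = 57.0375 µg/mL·hr

AUC = 57.0 µg/mL·hr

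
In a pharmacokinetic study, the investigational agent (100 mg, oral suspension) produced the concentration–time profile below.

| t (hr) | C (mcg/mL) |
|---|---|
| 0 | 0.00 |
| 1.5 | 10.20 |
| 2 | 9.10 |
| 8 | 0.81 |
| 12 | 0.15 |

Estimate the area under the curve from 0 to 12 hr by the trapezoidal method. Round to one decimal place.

Trapezoidal AUC_0→12:
  [0→1.5]: (0.00+10.20)/2 × 1.5 = 7.65
  [1.5→2]: (10.20+9.10)/2 × 0.5 = 4.825
  [2→8]: (9.10+0.81)/2 × 6 = 29.73
  [8→12]: (0.81+0.15)/2 × 4 = 1.92
  Sum = 44.125 mcg/mL·hr

AUC = 44.1 mcg/mL·hr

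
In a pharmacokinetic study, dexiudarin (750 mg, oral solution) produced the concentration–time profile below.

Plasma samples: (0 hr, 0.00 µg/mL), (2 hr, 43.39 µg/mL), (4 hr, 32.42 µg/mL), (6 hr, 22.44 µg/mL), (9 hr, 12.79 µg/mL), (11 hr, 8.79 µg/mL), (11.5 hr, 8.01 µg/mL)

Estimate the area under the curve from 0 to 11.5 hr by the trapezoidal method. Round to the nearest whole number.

AUC = 253 µg/mL·hr

Trapezoidal AUC_0→11.5:
  [0→2]: (0.00+43.39)/2 × 2 = 43.39
  [2→4]: (43.39+32.42)/2 × 2 = 75.81
  [4→6]: (32.42+22.44)/2 × 2 = 54.86
  [6→9]: (22.44+12.79)/2 × 3 = 52.845
  [9→11]: (12.79+8.79)/2 × 2 = 21.58
  [11→11.5]: (8.79+8.01)/2 × 0.5 = 4.2
  Sum = 252.685 µg/mL·hr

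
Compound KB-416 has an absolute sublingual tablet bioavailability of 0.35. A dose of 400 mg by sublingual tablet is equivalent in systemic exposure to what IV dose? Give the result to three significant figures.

D_iv = 140 mg

Systemic exposure from an extravascular dose = F × D_ev, so the equivalent IV dose is F × D_ev.
D_iv = F × D_ev = 0.35 × 400 = 140 mg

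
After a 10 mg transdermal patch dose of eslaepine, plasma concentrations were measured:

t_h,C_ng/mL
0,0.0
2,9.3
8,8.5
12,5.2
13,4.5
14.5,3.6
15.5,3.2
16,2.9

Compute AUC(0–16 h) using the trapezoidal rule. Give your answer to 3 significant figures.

Trapezoidal AUC_0→16:
  [0→2]: (0.0+9.3)/2 × 2 = 9.3
  [2→8]: (9.3+8.5)/2 × 6 = 53.4
  [8→12]: (8.5+5.2)/2 × 4 = 27.4
  [12→13]: (5.2+4.5)/2 × 1 = 4.85
  [13→14.5]: (4.5+3.6)/2 × 1.5 = 6.075
  [14.5→15.5]: (3.6+3.2)/2 × 1 = 3.4
  [15.5→16]: (3.2+2.9)/2 × 0.5 = 1.525
  Sum = 105.95 ng/mL·h

AUC = 106 ng/mL·h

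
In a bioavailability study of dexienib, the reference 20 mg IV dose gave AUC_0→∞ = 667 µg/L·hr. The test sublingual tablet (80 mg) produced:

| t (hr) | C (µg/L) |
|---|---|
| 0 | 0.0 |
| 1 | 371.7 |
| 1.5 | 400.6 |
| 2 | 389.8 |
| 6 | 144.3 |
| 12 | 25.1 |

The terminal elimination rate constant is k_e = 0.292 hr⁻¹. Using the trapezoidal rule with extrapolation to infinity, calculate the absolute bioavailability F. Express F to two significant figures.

F = 0.84

Trapezoidal AUC_0→12 (sublingual tablet):
  [0→1]: (0.0+371.7)/2 × 1 = 185.85
  [1→1.5]: (371.7+400.6)/2 × 0.5 = 193.075
  [1.5→2]: (400.6+389.8)/2 × 0.5 = 197.6
  [2→6]: (389.8+144.3)/2 × 4 = 1068.2
  [6→12]: (144.3+25.1)/2 × 6 = 508.2
  Sum = 2152.925 µg/L·hr
Tail: C_last/k_e = 25.1/0.292 = 85.959
AUC_0→∞ (sublingual tablet) = 2152.925 + 85.959 = 2238.884 µg/L·hr
F = (AUC_ev/D_ev)/(AUC_iv/D_iv) = (2238.884/80)/(667/20) = 27.98605/33.35 = 0.8392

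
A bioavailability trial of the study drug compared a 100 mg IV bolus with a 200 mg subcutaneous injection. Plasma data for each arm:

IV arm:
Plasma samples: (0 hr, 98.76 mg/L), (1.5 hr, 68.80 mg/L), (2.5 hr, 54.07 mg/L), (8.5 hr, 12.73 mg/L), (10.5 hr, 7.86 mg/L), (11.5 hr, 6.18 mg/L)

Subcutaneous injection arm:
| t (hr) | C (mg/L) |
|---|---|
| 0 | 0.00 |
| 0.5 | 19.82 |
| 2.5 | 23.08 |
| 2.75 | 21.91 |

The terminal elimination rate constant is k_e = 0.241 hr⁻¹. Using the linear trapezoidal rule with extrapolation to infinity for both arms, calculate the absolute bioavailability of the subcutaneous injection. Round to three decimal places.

Trapezoidal AUC_0→11.5 (IV):
  [0→1.5]: (98.76+68.80)/2 × 1.5 = 125.67
  [1.5→2.5]: (68.80+54.07)/2 × 1 = 61.435
  [2.5→8.5]: (54.07+12.73)/2 × 6 = 200.4
  [8.5→10.5]: (12.73+7.86)/2 × 2 = 20.59
  [10.5→11.5]: (7.86+6.18)/2 × 1 = 7.02
  Sum = 415.115 mg/L·hr
IV tail: 6.18/0.241 = 25.643; AUC_iv,0→∞ = 415.115 + 25.643 = 440.758 mg/L·hr
Trapezoidal AUC_0→2.75 (subcutaneous injection):
  [0→0.5]: (0.00+19.82)/2 × 0.5 = 4.955
  [0.5→2.5]: (19.82+23.08)/2 × 2 = 42.9
  [2.5→2.75]: (23.08+21.91)/2 × 0.25 = 5.62375
  Sum = 53.47875 mg/L·hr
subcutaneous injection tail: 21.91/0.241 = 90.913; AUC_ev,0→∞ = 53.47875 + 90.913 = 144.39175 mg/L·hr
F = (AUC_ev/D_ev)/(AUC_iv/D_iv) = (144.39175/200)/(440.758/100) = 0.72195875/4.40758 = 0.1638

F = 0.164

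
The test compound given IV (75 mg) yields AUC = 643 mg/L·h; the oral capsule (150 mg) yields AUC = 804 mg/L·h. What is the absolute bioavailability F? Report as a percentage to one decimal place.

F = 62.5%

F = (AUC_ev / D_ev) / (AUC_iv / D_iv)
  = (804/150) / (643/75)
  = 5.36 / 8.57333 = 0.6252
  = 62.52%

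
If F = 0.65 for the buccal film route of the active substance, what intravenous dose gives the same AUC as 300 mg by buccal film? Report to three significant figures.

Systemic exposure from an extravascular dose = F × D_ev, so the equivalent IV dose is F × D_ev.
D_iv = F × D_ev = 0.65 × 300 = 195 mg

D_iv = 195 mg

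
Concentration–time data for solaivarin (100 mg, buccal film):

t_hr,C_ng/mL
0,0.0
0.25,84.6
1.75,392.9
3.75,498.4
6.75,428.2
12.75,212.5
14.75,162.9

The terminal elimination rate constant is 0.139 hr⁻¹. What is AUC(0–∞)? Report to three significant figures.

Trapezoidal AUC_0→14.75:
  [0→0.25]: (0.0+84.6)/2 × 0.25 = 10.575
  [0.25→1.75]: (84.6+392.9)/2 × 1.5 = 358.125
  [1.75→3.75]: (392.9+498.4)/2 × 2 = 891.3
  [3.75→6.75]: (498.4+428.2)/2 × 3 = 1389.9
  [6.75→12.75]: (428.2+212.5)/2 × 6 = 1922.1
  [12.75→14.75]: (212.5+162.9)/2 × 2 = 375.4
  Sum = 4947.4 ng/mL·hr
Extrapolated tail: C_last / k_e = 162.9 / 0.139 = 1171.942
AUC_0→∞ = 4947.4 + 1171.942 = 6119.342 ng/mL·hr

AUC = 6120 ng/mL·hr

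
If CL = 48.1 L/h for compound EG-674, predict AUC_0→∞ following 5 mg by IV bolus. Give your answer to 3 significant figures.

AUC_0→∞ = Dose_iv / CL
        = 5 / 48.1 = 0.10395 mg/L·h

AUC = 0.104 mg/L·h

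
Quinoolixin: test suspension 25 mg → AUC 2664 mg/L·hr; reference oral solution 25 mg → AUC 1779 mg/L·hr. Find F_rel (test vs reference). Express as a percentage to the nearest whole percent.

F_rel = (AUC_test/D_test) / (AUC_ref/D_ref)
      = (2664/25) / (1779/25)
      = 106.56 / 71.16 = 1.4975 = 149.75%

F_rel = 150%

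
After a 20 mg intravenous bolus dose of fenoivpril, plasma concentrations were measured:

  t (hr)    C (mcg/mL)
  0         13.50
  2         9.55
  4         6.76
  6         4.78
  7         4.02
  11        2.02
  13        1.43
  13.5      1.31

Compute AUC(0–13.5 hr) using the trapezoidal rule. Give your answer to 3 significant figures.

Trapezoidal AUC_0→13.5:
  [0→2]: (13.50+9.55)/2 × 2 = 23.05
  [2→4]: (9.55+6.76)/2 × 2 = 16.31
  [4→6]: (6.76+4.78)/2 × 2 = 11.54
  [6→7]: (4.78+4.02)/2 × 1 = 4.4
  [7→11]: (4.02+2.02)/2 × 4 = 12.08
  [11→13]: (2.02+1.43)/2 × 2 = 3.45
  [13→13.5]: (1.43+1.31)/2 × 0.5 = 0.685
  Sum = 71.515 mcg/mL·hr

AUC = 71.5 mcg/mL·hr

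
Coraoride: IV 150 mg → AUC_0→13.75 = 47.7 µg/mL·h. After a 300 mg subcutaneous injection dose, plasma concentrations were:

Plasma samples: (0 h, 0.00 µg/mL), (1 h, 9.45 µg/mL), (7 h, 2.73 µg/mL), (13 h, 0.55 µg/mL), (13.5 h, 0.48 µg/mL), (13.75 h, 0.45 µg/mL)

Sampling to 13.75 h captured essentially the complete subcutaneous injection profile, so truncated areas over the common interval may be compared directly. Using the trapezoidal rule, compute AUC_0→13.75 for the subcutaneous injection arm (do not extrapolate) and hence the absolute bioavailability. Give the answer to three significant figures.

F = 0.540

Trapezoidal AUC_0→13.75 (subcutaneous injection):
  [0→1]: (0.00+9.45)/2 × 1 = 4.725
  [1→7]: (9.45+2.73)/2 × 6 = 36.54
  [7→13]: (2.73+0.55)/2 × 6 = 9.84
  [13→13.5]: (0.55+0.48)/2 × 0.5 = 0.2575
  [13.5→13.75]: (0.48+0.45)/2 × 0.25 = 0.11625
  Sum = 51.47875 µg/mL·h
F = (AUC_ev/D_ev)/(AUC_iv/D_iv) = (51.47875/300)/(47.7/150) = 0.171596/0.318 = 0.5396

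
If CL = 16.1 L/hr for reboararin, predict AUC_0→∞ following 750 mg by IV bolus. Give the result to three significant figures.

AUC = 46.6 mg/L·hr

AUC_0→∞ = Dose_iv / CL
        = 750 / 16.1 = 46.5839 mg/L·hr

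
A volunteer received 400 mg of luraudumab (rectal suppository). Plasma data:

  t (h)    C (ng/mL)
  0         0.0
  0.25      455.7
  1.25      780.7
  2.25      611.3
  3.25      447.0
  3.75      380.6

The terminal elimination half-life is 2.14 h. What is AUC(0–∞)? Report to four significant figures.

Trapezoidal AUC_0→3.75:
  [0→0.25]: (0.0+455.7)/2 × 0.25 = 56.9625
  [0.25→1.25]: (455.7+780.7)/2 × 1 = 618.2
  [1.25→2.25]: (780.7+611.3)/2 × 1 = 696.0
  [2.25→3.25]: (611.3+447.0)/2 × 1 = 529.15
  [3.25→3.75]: (447.0+380.6)/2 × 0.5 = 206.9
  Sum = 2107.2125 ng/mL·h
k_e = ln2 / t½ = 0.693147 / 2.14 = 0.3239 h^-1
Extrapolated tail: C_last / k_e = 380.6 / 0.3239 = 1175.054
AUC_0→∞ = 2107.2125 + 1175.054 = 3282.2665 ng/mL·h

AUC = 3282 ng/mL·h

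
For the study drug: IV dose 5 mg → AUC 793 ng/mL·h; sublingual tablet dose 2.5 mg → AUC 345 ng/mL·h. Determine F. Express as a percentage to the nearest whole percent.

F = 87%

F = (AUC_ev / D_ev) / (AUC_iv / D_iv)
  = (345/2.5) / (793/5)
  = 138 / 158.6 = 0.8701
  = 87.01%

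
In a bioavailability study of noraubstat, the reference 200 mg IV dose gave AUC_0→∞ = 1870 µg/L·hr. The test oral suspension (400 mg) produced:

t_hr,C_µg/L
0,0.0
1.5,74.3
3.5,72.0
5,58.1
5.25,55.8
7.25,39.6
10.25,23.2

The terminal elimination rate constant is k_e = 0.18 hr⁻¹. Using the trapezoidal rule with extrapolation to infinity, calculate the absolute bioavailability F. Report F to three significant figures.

F = 0.169

Trapezoidal AUC_0→10.25 (oral suspension):
  [0→1.5]: (0.0+74.3)/2 × 1.5 = 55.725
  [1.5→3.5]: (74.3+72.0)/2 × 2 = 146.3
  [3.5→5]: (72.0+58.1)/2 × 1.5 = 97.575
  [5→5.25]: (58.1+55.8)/2 × 0.25 = 14.2375
  [5.25→7.25]: (55.8+39.6)/2 × 2 = 95.4
  [7.25→10.25]: (39.6+23.2)/2 × 3 = 94.2
  Sum = 503.4375 µg/L·hr
Tail: C_last/k_e = 23.2/0.18 = 128.889
AUC_0→∞ (oral suspension) = 503.4375 + 128.889 = 632.3265 µg/L·hr
F = (AUC_ev/D_ev)/(AUC_iv/D_iv) = (632.3265/400)/(1870/200) = 1.58082/9.35 = 0.1691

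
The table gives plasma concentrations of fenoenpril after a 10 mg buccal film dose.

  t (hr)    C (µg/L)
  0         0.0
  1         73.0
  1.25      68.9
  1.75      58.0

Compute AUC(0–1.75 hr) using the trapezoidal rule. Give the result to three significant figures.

Trapezoidal AUC_0→1.75:
  [0→1]: (0.0+73.0)/2 × 1 = 36.5
  [1→1.25]: (73.0+68.9)/2 × 0.25 = 17.7375
  [1.25→1.75]: (68.9+58.0)/2 × 0.5 = 31.725
  Sum = 85.9625 µg/L·hr

AUC = 86.0 µg/L·hr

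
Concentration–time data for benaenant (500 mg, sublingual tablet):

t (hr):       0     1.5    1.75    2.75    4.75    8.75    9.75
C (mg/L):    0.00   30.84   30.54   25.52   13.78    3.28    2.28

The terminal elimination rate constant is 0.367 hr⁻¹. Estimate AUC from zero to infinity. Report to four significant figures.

Trapezoidal AUC_0→9.75:
  [0→1.5]: (0.00+30.84)/2 × 1.5 = 23.13
  [1.5→1.75]: (30.84+30.54)/2 × 0.25 = 7.6725
  [1.75→2.75]: (30.54+25.52)/2 × 1 = 28.03
  [2.75→4.75]: (25.52+13.78)/2 × 2 = 39.3
  [4.75→8.75]: (13.78+3.28)/2 × 4 = 34.12
  [8.75→9.75]: (3.28+2.28)/2 × 1 = 2.78
  Sum = 135.0325 mg/L·hr
Extrapolated tail: C_last / k_e = 2.28 / 0.367 = 6.213
AUC_0→∞ = 135.0325 + 6.213 = 141.2455 mg/L·hr

AUC = 141.2 mg/L·hr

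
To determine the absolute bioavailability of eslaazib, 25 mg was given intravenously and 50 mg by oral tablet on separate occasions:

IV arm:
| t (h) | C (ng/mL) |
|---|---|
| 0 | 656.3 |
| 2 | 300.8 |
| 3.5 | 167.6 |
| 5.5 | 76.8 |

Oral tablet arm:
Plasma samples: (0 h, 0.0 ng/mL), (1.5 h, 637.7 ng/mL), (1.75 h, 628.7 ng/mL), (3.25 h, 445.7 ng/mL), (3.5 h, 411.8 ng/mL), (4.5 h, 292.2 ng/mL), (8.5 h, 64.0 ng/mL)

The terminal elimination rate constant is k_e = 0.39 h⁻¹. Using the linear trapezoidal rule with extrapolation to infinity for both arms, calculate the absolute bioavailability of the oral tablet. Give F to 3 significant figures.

F = 0.794

Trapezoidal AUC_0→5.5 (IV):
  [0→2]: (656.3+300.8)/2 × 2 = 957.1
  [2→3.5]: (300.8+167.6)/2 × 1.5 = 351.3
  [3.5→5.5]: (167.6+76.8)/2 × 2 = 244.4
  Sum = 1552.8 ng/mL·h
IV tail: 76.8/0.39 = 196.923; AUC_iv,0→∞ = 1552.8 + 196.923 = 1749.723 ng/mL·h
Trapezoidal AUC_0→8.5 (oral tablet):
  [0→1.5]: (0.0+637.7)/2 × 1.5 = 478.275
  [1.5→1.75]: (637.7+628.7)/2 × 0.25 = 158.3
  [1.75→3.25]: (628.7+445.7)/2 × 1.5 = 805.8
  [3.25→3.5]: (445.7+411.8)/2 × 0.25 = 107.1875
  [3.5→4.5]: (411.8+292.2)/2 × 1 = 352.0
  [4.5→8.5]: (292.2+64.0)/2 × 4 = 712.4
  Sum = 2613.9625 ng/mL·h
oral tablet tail: 64.0/0.39 = 164.103; AUC_ev,0→∞ = 2613.9625 + 164.103 = 2778.0655 ng/mL·h
F = (AUC_ev/D_ev)/(AUC_iv/D_iv) = (2778.0655/50)/(1749.723/25) = 55.56131/69.98892 = 0.7939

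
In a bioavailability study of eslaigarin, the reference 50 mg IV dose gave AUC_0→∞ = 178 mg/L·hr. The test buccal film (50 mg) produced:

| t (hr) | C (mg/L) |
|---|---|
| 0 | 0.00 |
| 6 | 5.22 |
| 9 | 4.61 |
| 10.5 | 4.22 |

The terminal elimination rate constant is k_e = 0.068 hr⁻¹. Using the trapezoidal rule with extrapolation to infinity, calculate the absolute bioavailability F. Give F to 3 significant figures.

Trapezoidal AUC_0→10.5 (buccal film):
  [0→6]: (0.00+5.22)/2 × 6 = 15.66
  [6→9]: (5.22+4.61)/2 × 3 = 14.745
  [9→10.5]: (4.61+4.22)/2 × 1.5 = 6.6225
  Sum = 37.0275 mg/L·hr
Tail: C_last/k_e = 4.22/0.068 = 62.059
AUC_0→∞ (buccal film) = 37.0275 + 62.059 = 99.0865 mg/L·hr
F = (AUC_ev/D_ev)/(AUC_iv/D_iv) = (99.0865/50)/(178/50) = 1.98173/3.56 = 0.5567

F = 0.557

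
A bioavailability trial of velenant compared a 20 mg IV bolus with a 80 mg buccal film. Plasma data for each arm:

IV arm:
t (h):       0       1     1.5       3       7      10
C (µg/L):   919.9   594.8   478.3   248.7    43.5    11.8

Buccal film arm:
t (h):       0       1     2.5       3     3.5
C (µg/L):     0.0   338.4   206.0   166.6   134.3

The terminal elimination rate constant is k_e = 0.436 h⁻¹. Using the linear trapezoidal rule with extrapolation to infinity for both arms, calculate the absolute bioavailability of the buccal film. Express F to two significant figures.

Trapezoidal AUC_0→10 (IV):
  [0→1]: (919.9+594.8)/2 × 1 = 757.35
  [1→1.5]: (594.8+478.3)/2 × 0.5 = 268.275
  [1.5→3]: (478.3+248.7)/2 × 1.5 = 545.25
  [3→7]: (248.7+43.5)/2 × 4 = 584.4
  [7→10]: (43.5+11.8)/2 × 3 = 82.95
  Sum = 2238.225 µg/L·h
IV tail: 11.8/0.436 = 27.064; AUC_iv,0→∞ = 2238.225 + 27.064 = 2265.289 µg/L·h
Trapezoidal AUC_0→3.5 (buccal film):
  [0→1]: (0.0+338.4)/2 × 1 = 169.2
  [1→2.5]: (338.4+206.0)/2 × 1.5 = 408.3
  [2.5→3]: (206.0+166.6)/2 × 0.5 = 93.15
  [3→3.5]: (166.6+134.3)/2 × 0.5 = 75.225
  Sum = 745.875 µg/L·h
buccal film tail: 134.3/0.436 = 308.028; AUC_ev,0→∞ = 745.875 + 308.028 = 1053.903 µg/L·h
F = (AUC_ev/D_ev)/(AUC_iv/D_iv) = (1053.903/80)/(2265.289/20) = 13.1738/113.26445 = 0.1163

F = 0.12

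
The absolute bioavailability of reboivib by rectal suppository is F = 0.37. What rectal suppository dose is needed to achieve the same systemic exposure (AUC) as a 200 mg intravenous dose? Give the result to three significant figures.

For equal systemic exposure: F × D_ev = D_iv
D_ev = D_iv / F = 200 / 0.37 = 540.541 mg

D_rectal = 541 mg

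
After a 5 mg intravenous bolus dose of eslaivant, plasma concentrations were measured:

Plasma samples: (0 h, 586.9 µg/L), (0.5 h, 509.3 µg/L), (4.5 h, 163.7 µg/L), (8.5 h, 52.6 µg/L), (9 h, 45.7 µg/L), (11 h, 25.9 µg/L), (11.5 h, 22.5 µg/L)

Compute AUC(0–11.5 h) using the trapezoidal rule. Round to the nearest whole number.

Trapezoidal AUC_0→11.5:
  [0→0.5]: (586.9+509.3)/2 × 0.5 = 274.05
  [0.5→4.5]: (509.3+163.7)/2 × 4 = 1346.0
  [4.5→8.5]: (163.7+52.6)/2 × 4 = 432.6
  [8.5→9]: (52.6+45.7)/2 × 0.5 = 24.575
  [9→11]: (45.7+25.9)/2 × 2 = 71.6
  [11→11.5]: (25.9+22.5)/2 × 0.5 = 12.1
  Sum = 2160.925 µg/L·h

AUC = 2161 µg/L·h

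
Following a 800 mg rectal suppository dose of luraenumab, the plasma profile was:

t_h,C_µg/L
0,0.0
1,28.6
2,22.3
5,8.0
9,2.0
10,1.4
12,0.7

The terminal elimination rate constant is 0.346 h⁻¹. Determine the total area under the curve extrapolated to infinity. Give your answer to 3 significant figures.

Trapezoidal AUC_0→12:
  [0→1]: (0.0+28.6)/2 × 1 = 14.3
  [1→2]: (28.6+22.3)/2 × 1 = 25.45
  [2→5]: (22.3+8.0)/2 × 3 = 45.45
  [5→9]: (8.0+2.0)/2 × 4 = 20.0
  [9→10]: (2.0+1.4)/2 × 1 = 1.7
  [10→12]: (1.4+0.7)/2 × 2 = 2.1
  Sum = 109.0 µg/L·h
Extrapolated tail: C_last / k_e = 0.7 / 0.346 = 2.023
AUC_0→∞ = 109.0 + 2.023 = 111.023 µg/L·h

AUC = 111 µg/L·h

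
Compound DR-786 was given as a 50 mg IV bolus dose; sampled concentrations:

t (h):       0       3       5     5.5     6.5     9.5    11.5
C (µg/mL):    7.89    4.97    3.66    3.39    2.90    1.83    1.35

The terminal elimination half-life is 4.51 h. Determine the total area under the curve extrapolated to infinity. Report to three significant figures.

Trapezoidal AUC_0→11.5:
  [0→3]: (7.89+4.97)/2 × 3 = 19.29
  [3→5]: (4.97+3.66)/2 × 2 = 8.63
  [5→5.5]: (3.66+3.39)/2 × 0.5 = 1.7625
  [5.5→6.5]: (3.39+2.90)/2 × 1 = 3.145
  [6.5→9.5]: (2.90+1.83)/2 × 3 = 7.095
  [9.5→11.5]: (1.83+1.35)/2 × 2 = 3.18
  Sum = 43.1025 µg/mL·h
k_e = ln2 / t½ = 0.693147 / 4.51 = 0.1537 h^-1
Extrapolated tail: C_last / k_e = 1.35 / 0.1537 = 8.783
AUC_0→∞ = 43.1025 + 8.783 = 51.8855 µg/mL·h

AUC = 51.9 µg/mL·h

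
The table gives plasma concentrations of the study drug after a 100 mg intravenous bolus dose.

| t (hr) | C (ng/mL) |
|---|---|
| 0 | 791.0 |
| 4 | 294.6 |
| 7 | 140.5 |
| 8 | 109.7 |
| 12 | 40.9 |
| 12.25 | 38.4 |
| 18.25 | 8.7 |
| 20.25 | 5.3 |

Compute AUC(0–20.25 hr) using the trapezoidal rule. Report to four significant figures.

Trapezoidal AUC_0→20.25:
  [0→4]: (791.0+294.6)/2 × 4 = 2171.2
  [4→7]: (294.6+140.5)/2 × 3 = 652.65
  [7→8]: (140.5+109.7)/2 × 1 = 125.1
  [8→12]: (109.7+40.9)/2 × 4 = 301.2
  [12→12.25]: (40.9+38.4)/2 × 0.25 = 9.9125
  [12.25→18.25]: (38.4+8.7)/2 × 6 = 141.3
  [18.25→20.25]: (8.7+5.3)/2 × 2 = 14.0
  Sum = 3415.3625 ng/mL·hr

AUC = 3415 ng/mL·hr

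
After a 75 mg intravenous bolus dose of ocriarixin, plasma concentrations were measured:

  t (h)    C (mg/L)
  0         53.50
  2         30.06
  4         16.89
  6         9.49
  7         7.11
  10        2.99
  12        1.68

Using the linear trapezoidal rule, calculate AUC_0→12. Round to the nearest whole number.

Trapezoidal AUC_0→12:
  [0→2]: (53.50+30.06)/2 × 2 = 83.56
  [2→4]: (30.06+16.89)/2 × 2 = 46.95
  [4→6]: (16.89+9.49)/2 × 2 = 26.38
  [6→7]: (9.49+7.11)/2 × 1 = 8.3
  [7→10]: (7.11+2.99)/2 × 3 = 15.15
  [10→12]: (2.99+1.68)/2 × 2 = 4.67
  Sum = 185.01 mg/L·h

AUC = 185 mg/L·h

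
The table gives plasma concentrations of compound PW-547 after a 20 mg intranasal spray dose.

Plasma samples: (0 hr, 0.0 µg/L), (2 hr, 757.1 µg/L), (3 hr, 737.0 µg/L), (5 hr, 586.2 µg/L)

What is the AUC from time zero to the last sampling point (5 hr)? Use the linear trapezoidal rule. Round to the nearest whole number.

AUC = 2827 µg/L·hr

Trapezoidal AUC_0→5:
  [0→2]: (0.0+757.1)/2 × 2 = 757.1
  [2→3]: (757.1+737.0)/2 × 1 = 747.05
  [3→5]: (737.0+586.2)/2 × 2 = 1323.2
  Sum = 2827.35 µg/L·hr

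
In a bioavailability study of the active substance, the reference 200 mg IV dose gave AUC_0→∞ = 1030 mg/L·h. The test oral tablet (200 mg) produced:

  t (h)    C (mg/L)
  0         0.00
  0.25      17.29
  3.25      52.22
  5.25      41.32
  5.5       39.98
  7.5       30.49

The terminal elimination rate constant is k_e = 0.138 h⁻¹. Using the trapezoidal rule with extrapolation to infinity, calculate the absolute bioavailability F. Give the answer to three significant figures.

Trapezoidal AUC_0→7.5 (oral tablet):
  [0→0.25]: (0.00+17.29)/2 × 0.25 = 2.16125
  [0.25→3.25]: (17.29+52.22)/2 × 3 = 104.265
  [3.25→5.25]: (52.22+41.32)/2 × 2 = 93.54
  [5.25→5.5]: (41.32+39.98)/2 × 0.25 = 10.1625
  [5.5→7.5]: (39.98+30.49)/2 × 2 = 70.47
  Sum = 280.59875 mg/L·h
Tail: C_last/k_e = 30.49/0.138 = 220.942
AUC_0→∞ (oral tablet) = 280.59875 + 220.942 = 501.54075 mg/L·h
F = (AUC_ev/D_ev)/(AUC_iv/D_iv) = (501.54075/200)/(1030/200) = 2.5077/5.15 = 0.4869

F = 0.487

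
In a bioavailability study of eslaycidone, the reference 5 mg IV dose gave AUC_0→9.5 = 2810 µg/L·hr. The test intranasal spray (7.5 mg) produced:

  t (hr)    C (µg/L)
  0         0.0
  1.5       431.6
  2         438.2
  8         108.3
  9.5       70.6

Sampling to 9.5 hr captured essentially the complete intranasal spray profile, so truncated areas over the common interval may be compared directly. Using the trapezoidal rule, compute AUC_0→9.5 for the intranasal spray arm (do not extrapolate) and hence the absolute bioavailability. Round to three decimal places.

Trapezoidal AUC_0→9.5 (intranasal spray):
  [0→1.5]: (0.0+431.6)/2 × 1.5 = 323.7
  [1.5→2]: (431.6+438.2)/2 × 0.5 = 217.45
  [2→8]: (438.2+108.3)/2 × 6 = 1639.5
  [8→9.5]: (108.3+70.6)/2 × 1.5 = 134.175
  Sum = 2314.825 µg/L·hr
F = (AUC_ev/D_ev)/(AUC_iv/D_iv) = (2314.825/7.5)/(2810/5) = 308.643/562 = 0.5492

F = 0.549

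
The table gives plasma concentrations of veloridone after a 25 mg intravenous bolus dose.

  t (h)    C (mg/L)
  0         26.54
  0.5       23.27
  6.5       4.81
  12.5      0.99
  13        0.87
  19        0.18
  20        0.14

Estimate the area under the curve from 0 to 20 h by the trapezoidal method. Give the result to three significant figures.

Trapezoidal AUC_0→20:
  [0→0.5]: (26.54+23.27)/2 × 0.5 = 12.4525
  [0.5→6.5]: (23.27+4.81)/2 × 6 = 84.24
  [6.5→12.5]: (4.81+0.99)/2 × 6 = 17.4
  [12.5→13]: (0.99+0.87)/2 × 0.5 = 0.465
  [13→19]: (0.87+0.18)/2 × 6 = 3.15
  [19→20]: (0.18+0.14)/2 × 1 = 0.16
  Sum = 117.8675 mg/L·h

AUC = 118 mg/L·h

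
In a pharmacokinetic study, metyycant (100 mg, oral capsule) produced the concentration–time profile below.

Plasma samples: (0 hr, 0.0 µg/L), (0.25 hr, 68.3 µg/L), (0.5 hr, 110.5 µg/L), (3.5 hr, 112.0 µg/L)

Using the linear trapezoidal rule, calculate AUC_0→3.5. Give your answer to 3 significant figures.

Trapezoidal AUC_0→3.5:
  [0→0.25]: (0.0+68.3)/2 × 0.25 = 8.5375
  [0.25→0.5]: (68.3+110.5)/2 × 0.25 = 22.35
  [0.5→3.5]: (110.5+112.0)/2 × 3 = 333.75
  Sum = 364.6375 µg/L·hr

AUC = 365 µg/L·hr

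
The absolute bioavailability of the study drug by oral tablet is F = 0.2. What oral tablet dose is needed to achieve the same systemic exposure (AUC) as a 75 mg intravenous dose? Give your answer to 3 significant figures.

D_oral = 375 mg

For equal systemic exposure: F × D_ev = D_iv
D_ev = D_iv / F = 75 / 0.2 = 375 mg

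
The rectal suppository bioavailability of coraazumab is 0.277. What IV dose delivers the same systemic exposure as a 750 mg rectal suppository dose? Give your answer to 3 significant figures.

D_iv = 208 mg

Systemic exposure from an extravascular dose = F × D_ev, so the equivalent IV dose is F × D_ev.
D_iv = F × D_ev = 0.277 × 750 = 207.75 mg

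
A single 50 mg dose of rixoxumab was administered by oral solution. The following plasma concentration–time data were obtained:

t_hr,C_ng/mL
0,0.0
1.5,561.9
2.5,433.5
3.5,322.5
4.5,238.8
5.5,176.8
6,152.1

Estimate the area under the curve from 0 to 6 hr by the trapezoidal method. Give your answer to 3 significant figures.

Trapezoidal AUC_0→6:
  [0→1.5]: (0.0+561.9)/2 × 1.5 = 421.425
  [1.5→2.5]: (561.9+433.5)/2 × 1 = 497.7
  [2.5→3.5]: (433.5+322.5)/2 × 1 = 378.0
  [3.5→4.5]: (322.5+238.8)/2 × 1 = 280.65
  [4.5→5.5]: (238.8+176.8)/2 × 1 = 207.8
  [5.5→6]: (176.8+152.1)/2 × 0.5 = 82.225
  Sum = 1867.8 ng/mL·hr

AUC = 1870 ng/mL·hr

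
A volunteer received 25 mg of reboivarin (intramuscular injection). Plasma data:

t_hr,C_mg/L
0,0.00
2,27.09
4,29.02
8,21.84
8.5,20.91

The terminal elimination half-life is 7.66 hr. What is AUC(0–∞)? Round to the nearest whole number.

AUC = 427 mg/L·hr

Trapezoidal AUC_0→8.5:
  [0→2]: (0.00+27.09)/2 × 2 = 27.09
  [2→4]: (27.09+29.02)/2 × 2 = 56.11
  [4→8]: (29.02+21.84)/2 × 4 = 101.72
  [8→8.5]: (21.84+20.91)/2 × 0.5 = 10.6875
  Sum = 195.6075 mg/L·hr
k_e = ln2 / t½ = 0.693147 / 7.66 = 0.0905 hr^-1
Extrapolated tail: C_last / k_e = 20.91 / 0.0905 = 231.050
AUC_0→∞ = 195.6075 + 231.050 = 426.6575 mg/L·hr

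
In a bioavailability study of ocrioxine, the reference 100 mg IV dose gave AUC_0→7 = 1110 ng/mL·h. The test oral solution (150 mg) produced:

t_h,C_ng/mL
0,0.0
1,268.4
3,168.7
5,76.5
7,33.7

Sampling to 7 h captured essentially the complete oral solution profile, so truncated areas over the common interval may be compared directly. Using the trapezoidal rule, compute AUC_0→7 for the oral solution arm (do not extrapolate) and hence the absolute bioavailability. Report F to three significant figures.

Trapezoidal AUC_0→7 (oral solution):
  [0→1]: (0.0+268.4)/2 × 1 = 134.2
  [1→3]: (268.4+168.7)/2 × 2 = 437.1
  [3→5]: (168.7+76.5)/2 × 2 = 245.2
  [5→7]: (76.5+33.7)/2 × 2 = 110.2
  Sum = 926.7 ng/mL·h
F = (AUC_ev/D_ev)/(AUC_iv/D_iv) = (926.7/150)/(1110/100) = 6.178/11.1 = 0.5566

F = 0.557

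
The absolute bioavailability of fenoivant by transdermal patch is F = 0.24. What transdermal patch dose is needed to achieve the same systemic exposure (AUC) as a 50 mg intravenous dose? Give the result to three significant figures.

D_transdermal = 208 mg

For equal systemic exposure: F × D_ev = D_iv
D_ev = D_iv / F = 50 / 0.24 = 208.333 mg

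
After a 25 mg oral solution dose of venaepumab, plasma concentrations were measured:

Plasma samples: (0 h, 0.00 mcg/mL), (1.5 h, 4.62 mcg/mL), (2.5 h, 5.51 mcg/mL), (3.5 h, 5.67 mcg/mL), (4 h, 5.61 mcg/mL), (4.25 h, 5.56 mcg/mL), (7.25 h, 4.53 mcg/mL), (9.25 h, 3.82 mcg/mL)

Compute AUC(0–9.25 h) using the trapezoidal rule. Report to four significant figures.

Trapezoidal AUC_0→9.25:
  [0→1.5]: (0.00+4.62)/2 × 1.5 = 3.465
  [1.5→2.5]: (4.62+5.51)/2 × 1 = 5.065
  [2.5→3.5]: (5.51+5.67)/2 × 1 = 5.59
  [3.5→4]: (5.67+5.61)/2 × 0.5 = 2.82
  [4→4.25]: (5.61+5.56)/2 × 0.25 = 1.39625
  [4.25→7.25]: (5.56+4.53)/2 × 3 = 15.135
  [7.25→9.25]: (4.53+3.82)/2 × 2 = 8.35
  Sum = 41.82125 mcg/mL·h

AUC = 41.82 mcg/mL·h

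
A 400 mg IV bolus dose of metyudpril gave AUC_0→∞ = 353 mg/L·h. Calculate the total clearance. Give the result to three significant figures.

CL = 1.13 L/h

CL = Dose_iv / AUC_0→∞
   = 400 / 353 = 1.13314 L/h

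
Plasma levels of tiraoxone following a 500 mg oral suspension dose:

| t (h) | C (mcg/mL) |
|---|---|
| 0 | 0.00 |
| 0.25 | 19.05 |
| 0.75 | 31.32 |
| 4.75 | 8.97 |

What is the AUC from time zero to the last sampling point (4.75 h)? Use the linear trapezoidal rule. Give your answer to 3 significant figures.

AUC = 95.6 mcg/mL·h

Trapezoidal AUC_0→4.75:
  [0→0.25]: (0.00+19.05)/2 × 0.25 = 2.38125
  [0.25→0.75]: (19.05+31.32)/2 × 0.5 = 12.5925
  [0.75→4.75]: (31.32+8.97)/2 × 4 = 80.58
  Sum = 95.55375 mcg/mL·h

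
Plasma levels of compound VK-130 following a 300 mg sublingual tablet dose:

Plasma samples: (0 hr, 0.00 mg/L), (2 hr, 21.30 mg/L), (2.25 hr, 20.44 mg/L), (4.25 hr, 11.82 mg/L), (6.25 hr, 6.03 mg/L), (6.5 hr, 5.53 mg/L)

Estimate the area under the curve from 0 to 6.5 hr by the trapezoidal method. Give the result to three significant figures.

Trapezoidal AUC_0→6.5:
  [0→2]: (0.00+21.30)/2 × 2 = 21.3
  [2→2.25]: (21.30+20.44)/2 × 0.25 = 5.2175
  [2.25→4.25]: (20.44+11.82)/2 × 2 = 32.26
  [4.25→6.25]: (11.82+6.03)/2 × 2 = 17.85
  [6.25→6.5]: (6.03+5.53)/2 × 0.25 = 1.445
  Sum = 78.0725 mg/L·hr

AUC = 78.1 mg/L·hr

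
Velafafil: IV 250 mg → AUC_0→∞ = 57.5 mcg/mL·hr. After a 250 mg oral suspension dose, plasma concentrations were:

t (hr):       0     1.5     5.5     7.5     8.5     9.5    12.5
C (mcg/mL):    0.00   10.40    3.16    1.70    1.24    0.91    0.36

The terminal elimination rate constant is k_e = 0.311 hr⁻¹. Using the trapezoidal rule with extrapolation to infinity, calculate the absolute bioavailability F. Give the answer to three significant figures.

F = 0.789

Trapezoidal AUC_0→12.5 (oral suspension):
  [0→1.5]: (0.00+10.40)/2 × 1.5 = 7.8
  [1.5→5.5]: (10.40+3.16)/2 × 4 = 27.12
  [5.5→7.5]: (3.16+1.70)/2 × 2 = 4.86
  [7.5→8.5]: (1.70+1.24)/2 × 1 = 1.47
  [8.5→9.5]: (1.24+0.91)/2 × 1 = 1.075
  [9.5→12.5]: (0.91+0.36)/2 × 3 = 1.905
  Sum = 44.23 mcg/mL·hr
Tail: C_last/k_e = 0.36/0.311 = 1.158
AUC_0→∞ (oral suspension) = 44.23 + 1.158 = 45.388 mcg/mL·hr
F = (AUC_ev/D_ev)/(AUC_iv/D_iv) = (45.388/250)/(57.5/250) = 0.181552/0.23 = 0.7894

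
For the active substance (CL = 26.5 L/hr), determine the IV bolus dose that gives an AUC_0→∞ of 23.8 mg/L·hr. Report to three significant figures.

Dose = 631 mg

Dose_iv = CL × AUC_0→∞
     = 26.5 × 23.8 = 630.7 mg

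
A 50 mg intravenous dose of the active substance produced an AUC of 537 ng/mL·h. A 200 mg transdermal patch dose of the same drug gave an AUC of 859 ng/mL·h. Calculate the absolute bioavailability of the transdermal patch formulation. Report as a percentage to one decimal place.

F = 40.0%

F = (AUC_ev / D_ev) / (AUC_iv / D_iv)
  = (859/200) / (537/50)
  = 4.295 / 10.74 = 0.3999
  = 39.99%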